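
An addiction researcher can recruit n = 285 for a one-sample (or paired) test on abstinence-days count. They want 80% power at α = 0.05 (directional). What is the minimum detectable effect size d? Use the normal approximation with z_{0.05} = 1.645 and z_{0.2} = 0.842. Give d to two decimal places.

For a single sample (or paired design) of n = 285: d_min = (z_{α} + z_β)/√n.
z-sum = 1.645 + 0.842 = 2.487.
d_min = 2.487 / √285 = 2.487 / 16.882 = 0.147.

d_min ≈ 0.15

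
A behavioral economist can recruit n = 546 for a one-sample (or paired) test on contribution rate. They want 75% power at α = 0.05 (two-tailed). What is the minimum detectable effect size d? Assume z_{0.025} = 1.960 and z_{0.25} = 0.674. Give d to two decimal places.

d_min ≈ 0.11

For a single sample (or paired design) of n = 546: d_min = (z_{α/2} + z_β)/√n.
z-sum = 1.960 + 0.674 = 2.634.
d_min = 2.634 / √546 = 2.634 / 23.367 = 0.113.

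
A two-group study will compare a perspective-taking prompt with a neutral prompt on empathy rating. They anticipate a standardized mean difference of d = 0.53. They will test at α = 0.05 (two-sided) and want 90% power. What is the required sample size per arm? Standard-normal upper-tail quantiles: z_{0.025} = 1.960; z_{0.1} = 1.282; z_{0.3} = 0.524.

n = 75 per group

For two independent groups with equal n: n = 2·((z_{α/2} + z_β) / d)².
z_{α/2} + z_β = 1.960 + 1.282 = 3.242.
n = 2 × (3.242 / 0.53)² = 2 × 6.117² = 2 × 37.42 = 74.8.
Round up to the next whole participant.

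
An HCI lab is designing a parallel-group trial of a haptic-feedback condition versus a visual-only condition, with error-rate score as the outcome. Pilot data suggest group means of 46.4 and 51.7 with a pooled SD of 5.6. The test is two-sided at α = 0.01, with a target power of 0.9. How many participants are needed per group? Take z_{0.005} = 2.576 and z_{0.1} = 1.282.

Cohen's d = |M₁ − M₂| / SD_pooled = |46.4 − 51.7| / 5.6 = 5.3 / 5.6 = 0.946.
For two independent groups with equal n: n = 2·((z_{α/2} + z_β) / d)².
z_{α/2} + z_β = 2.576 + 1.282 = 3.858.
n = 2 × (3.858 / 0.946)² = 2 × 4.078² = 2 × 16.63 = 33.3.
Round up to the next whole participant.

n = 34 per group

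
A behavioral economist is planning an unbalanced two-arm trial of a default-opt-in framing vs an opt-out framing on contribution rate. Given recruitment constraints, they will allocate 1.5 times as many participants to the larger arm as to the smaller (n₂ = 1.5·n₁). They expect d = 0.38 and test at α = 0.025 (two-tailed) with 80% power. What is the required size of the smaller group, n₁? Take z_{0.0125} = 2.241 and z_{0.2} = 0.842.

With allocation ratio k = n₂/n₁ = 1.5, Var(x̄₁−x̄₂) = σ²(1/n₁ + 1/(k·n₁)) = σ²·(k+1)/(k·n₁).
So n₁ = (1 + 1/k)·((z_{α/2} + z_β)/d)² = 1.667 × (3.083/0.38)².
n₁ = 1.667 × 65.82 = 109.7.
Round up: n₁ = 110, giving n₂ = 1.5 × 110 = 165.

n₁ = 110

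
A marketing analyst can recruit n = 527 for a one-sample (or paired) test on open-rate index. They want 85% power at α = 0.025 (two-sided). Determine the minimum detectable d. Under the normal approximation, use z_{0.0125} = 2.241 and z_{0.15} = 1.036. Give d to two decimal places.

d_min ≈ 0.14

For a single sample (or paired design) of n = 527: d_min = (z_{α/2} + z_β)/√n.
z-sum = 2.241 + 1.036 = 3.277.
d_min = 3.277 / √527 = 3.277 / 22.956 = 0.143.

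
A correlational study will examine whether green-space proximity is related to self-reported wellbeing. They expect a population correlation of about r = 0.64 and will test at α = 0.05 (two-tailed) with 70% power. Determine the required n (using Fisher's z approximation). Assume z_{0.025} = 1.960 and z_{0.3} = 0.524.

Fisher's z: C = ½·ln((1+r)/(1−r)) = ½·ln(4.5556) = 0.7582.
n = ((z_{α/2} + z_β)/C)² + 3.
(1.960 + 0.524) / 0.7582 = 2.484 / 0.7582 = 3.276.
n = 3.276² + 3 = 10.73 + 3 = 13.7.
Round up.

n = 14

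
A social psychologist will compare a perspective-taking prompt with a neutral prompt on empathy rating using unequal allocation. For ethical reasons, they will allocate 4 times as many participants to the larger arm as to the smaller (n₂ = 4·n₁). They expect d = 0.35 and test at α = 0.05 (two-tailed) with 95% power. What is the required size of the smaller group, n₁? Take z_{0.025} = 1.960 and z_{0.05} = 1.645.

n₁ = 133

With allocation ratio k = n₂/n₁ = 4, Var(x̄₁−x̄₂) = σ²(1/n₁ + 1/(k·n₁)) = σ²·(k+1)/(k·n₁).
So n₁ = (1 + 1/k)·((z_{α/2} + z_β)/d)² = 1.250 × (3.605/0.35)².
n₁ = 1.250 × 106.09 = 132.6.
Round up: n₁ = 133, giving n₂ = 4 × 133 = 532.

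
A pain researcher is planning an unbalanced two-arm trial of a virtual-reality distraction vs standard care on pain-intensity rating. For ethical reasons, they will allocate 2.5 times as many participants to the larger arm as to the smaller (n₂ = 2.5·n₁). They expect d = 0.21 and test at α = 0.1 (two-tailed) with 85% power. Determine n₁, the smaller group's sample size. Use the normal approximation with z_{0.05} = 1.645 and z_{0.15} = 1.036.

n₁ = 229

With allocation ratio k = n₂/n₁ = 2.5, Var(x̄₁−x̄₂) = σ²(1/n₁ + 1/(k·n₁)) = σ²·(k+1)/(k·n₁).
So n₁ = (1 + 1/k)·((z_{α/2} + z_β)/d)² = 1.400 × (2.681/0.21)².
n₁ = 1.400 × 162.99 = 228.2.
Round up: n₁ = 229, giving n₂ = ⌈2.5 × 229⌉ = ⌈572.5⌉ = 573.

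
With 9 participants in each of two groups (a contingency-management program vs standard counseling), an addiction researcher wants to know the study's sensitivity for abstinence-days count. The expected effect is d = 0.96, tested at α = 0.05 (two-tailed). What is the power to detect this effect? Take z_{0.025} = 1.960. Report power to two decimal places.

For two equal groups, power = Φ(d·√(n/2) − z_{α/2}).
d·√(n/2) = 0.96 × √(9/2) = 0.96 × 2.121 = 2.036.
z_β = 2.036 − 1.960 = 0.076.
Power = Φ(0.076) = 0.530.

power ≈ 0.53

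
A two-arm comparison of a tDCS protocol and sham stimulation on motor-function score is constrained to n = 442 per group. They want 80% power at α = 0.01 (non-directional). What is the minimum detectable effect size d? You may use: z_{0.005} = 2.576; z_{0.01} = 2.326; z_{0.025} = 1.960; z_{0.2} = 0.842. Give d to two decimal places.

d_min ≈ 0.23

For two independent groups of n = 442 each: d_min = (z_{α/2} + z_β)·√(2/n).
z-sum = 2.576 + 0.842 = 3.418.
d_min = 3.418 × √(2/442) = 3.418 × 0.0673 = 0.230.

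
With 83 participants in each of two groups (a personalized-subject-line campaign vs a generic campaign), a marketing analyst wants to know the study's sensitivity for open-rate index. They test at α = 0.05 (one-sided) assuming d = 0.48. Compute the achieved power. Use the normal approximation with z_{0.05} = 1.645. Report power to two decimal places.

For two equal groups, power = Φ(d·√(n/2) − z_{α}).
d·√(n/2) = 0.48 × √(83/2) = 0.48 × 6.442 = 3.092.
z_β = 3.092 − 1.645 = 1.447.
Power = Φ(1.447) = 0.926.

power ≈ 0.93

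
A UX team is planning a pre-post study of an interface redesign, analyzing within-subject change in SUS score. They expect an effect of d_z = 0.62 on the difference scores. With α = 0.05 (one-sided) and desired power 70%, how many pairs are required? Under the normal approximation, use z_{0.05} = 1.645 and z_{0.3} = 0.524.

For a paired (one-sample on differences) test: n = ((z_{α} + z_β) / d)².
z_{α} + z_β = 1.645 + 0.524 = 2.169.
n = (2.169 / 0.62)² = 3.498² = 12.24.
Round up.

n = 13 pairs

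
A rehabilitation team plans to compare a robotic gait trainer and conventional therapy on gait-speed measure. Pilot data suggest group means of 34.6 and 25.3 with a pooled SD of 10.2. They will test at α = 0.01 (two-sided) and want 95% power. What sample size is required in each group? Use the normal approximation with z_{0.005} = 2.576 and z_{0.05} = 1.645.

n = 43 per group

Cohen's d = |M₁ − M₂| / SD_pooled = |34.6 − 25.3| / 10.2 = 9.3 / 10.2 = 0.912.
For two independent groups with equal n: n = 2·((z_{α/2} + z_β) / d)².
z_{α/2} + z_β = 2.576 + 1.645 = 4.221.
n = 2 × (4.221 / 0.912)² = 2 × 4.628² = 2 × 21.42 = 42.8.
Round up to the next whole participant.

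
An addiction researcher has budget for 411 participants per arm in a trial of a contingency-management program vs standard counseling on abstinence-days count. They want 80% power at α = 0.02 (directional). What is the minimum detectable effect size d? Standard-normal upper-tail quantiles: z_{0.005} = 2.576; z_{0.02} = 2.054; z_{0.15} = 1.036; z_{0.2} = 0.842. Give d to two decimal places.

For two independent groups of n = 411 each: d_min = (z_{α} + z_β)·√(2/n).
z-sum = 2.054 + 0.842 = 2.896.
d_min = 2.896 × √(2/411) = 2.896 × 0.0698 = 0.202.

d_min ≈ 0.20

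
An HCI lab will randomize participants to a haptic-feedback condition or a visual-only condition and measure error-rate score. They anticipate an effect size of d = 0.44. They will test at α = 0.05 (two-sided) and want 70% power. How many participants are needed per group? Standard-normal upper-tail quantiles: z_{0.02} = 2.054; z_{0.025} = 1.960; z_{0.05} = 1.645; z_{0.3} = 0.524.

For two independent groups with equal n: n = 2·((z_{α/2} + z_β) / d)².
z_{α/2} + z_β = 1.960 + 0.524 = 2.484.
n = 2 × (2.484 / 0.44)² = 2 × 5.645² = 2 × 31.87 = 63.7.
Round up to the next whole participant.

n = 64 per group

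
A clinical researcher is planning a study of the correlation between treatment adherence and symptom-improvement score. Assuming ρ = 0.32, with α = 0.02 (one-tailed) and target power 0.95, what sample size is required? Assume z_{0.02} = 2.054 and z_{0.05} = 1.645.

Fisher's z: C = ½·ln((1+r)/(1−r)) = ½·ln(1.9412) = 0.3316.
n = ((z_{α} + z_β)/C)² + 3.
(2.054 + 1.645) / 0.3316 = 3.699 / 0.3316 = 11.155.
n = 11.155² + 3 = 124.43 + 3 = 127.4.
Round up.

n = 128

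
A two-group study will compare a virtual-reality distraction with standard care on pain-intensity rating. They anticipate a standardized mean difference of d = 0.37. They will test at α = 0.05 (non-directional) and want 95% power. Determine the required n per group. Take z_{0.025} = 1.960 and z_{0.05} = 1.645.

n = 190 per group

For two independent groups with equal n: n = 2·((z_{α/2} + z_β) / d)².
z_{α/2} + z_β = 1.960 + 1.645 = 3.605.
n = 2 × (3.605 / 0.37)² = 2 × 9.743² = 2 × 94.93 = 189.9.
Round up to the next whole participant.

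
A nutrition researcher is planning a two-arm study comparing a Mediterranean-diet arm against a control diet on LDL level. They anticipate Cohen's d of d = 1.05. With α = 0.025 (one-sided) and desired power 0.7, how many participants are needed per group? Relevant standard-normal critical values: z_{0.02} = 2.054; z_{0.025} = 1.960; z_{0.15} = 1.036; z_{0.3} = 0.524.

n = 12 per group

For two independent groups with equal n: n = 2·((z_{α} + z_β) / d)².
z_{α} + z_β = 1.960 + 0.524 = 2.484.
n = 2 × (2.484 / 1.05)² = 2 × 2.366² = 2 × 5.60 = 11.2.
Round up to the next whole participant.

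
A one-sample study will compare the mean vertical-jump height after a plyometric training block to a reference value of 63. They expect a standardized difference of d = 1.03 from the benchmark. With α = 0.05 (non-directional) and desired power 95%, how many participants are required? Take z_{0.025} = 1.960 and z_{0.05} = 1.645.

For a one-sample test: n = ((z_{α/2} + z_β) / d)².
z_{α/2} + z_β = 1.960 + 1.645 = 3.605.
n = (3.605 / 1.03)² = 3.500² = 12.25.
Round up.

n = 13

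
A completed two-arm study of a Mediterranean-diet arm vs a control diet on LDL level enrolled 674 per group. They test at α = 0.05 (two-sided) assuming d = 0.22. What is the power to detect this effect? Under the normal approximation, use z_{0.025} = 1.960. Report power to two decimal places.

power ≈ 0.98

For two equal groups, power = Φ(d·√(n/2) − z_{α/2}).
d·√(n/2) = 0.22 × √(674/2) = 0.22 × 18.358 = 4.039.
z_β = 4.039 − 1.960 = 2.079.
Power = Φ(2.079) = 0.981.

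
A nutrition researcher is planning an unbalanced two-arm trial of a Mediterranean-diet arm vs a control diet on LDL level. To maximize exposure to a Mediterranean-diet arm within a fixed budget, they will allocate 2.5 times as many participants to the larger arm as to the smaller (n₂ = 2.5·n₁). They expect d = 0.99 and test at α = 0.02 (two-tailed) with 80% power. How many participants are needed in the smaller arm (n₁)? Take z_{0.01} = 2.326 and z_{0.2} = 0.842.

With allocation ratio k = n₂/n₁ = 2.5, Var(x̄₁−x̄₂) = σ²(1/n₁ + 1/(k·n₁)) = σ²·(k+1)/(k·n₁).
So n₁ = (1 + 1/k)·((z_{α/2} + z_β)/d)² = 1.400 × (3.168/0.99)².
n₁ = 1.400 × 10.24 = 14.3.
Round up: n₁ = 15, giving n₂ = ⌈2.5 × 15⌉ = ⌈37.5⌉ = 38.

n₁ = 15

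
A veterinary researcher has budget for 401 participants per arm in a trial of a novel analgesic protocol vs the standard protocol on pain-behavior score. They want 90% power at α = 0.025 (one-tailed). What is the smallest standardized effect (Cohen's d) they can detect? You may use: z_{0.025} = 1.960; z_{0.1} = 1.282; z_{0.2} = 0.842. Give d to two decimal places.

For two independent groups of n = 401 each: d_min = (z_{α} + z_β)·√(2/n).
z-sum = 1.960 + 1.282 = 3.242.
d_min = 3.242 × √(2/401) = 3.242 × 0.0706 = 0.229.

d_min ≈ 0.23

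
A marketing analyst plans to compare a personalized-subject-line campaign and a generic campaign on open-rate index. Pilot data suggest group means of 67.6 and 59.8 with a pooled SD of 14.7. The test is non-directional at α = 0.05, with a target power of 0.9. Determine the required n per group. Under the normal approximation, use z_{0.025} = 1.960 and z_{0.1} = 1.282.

n = 75 per group

Cohen's d = |M₁ − M₂| / SD_pooled = |67.6 − 59.8| / 14.7 = 7.8 / 14.7 = 0.531.
For two independent groups with equal n: n = 2·((z_{α/2} + z_β) / d)².
z_{α/2} + z_β = 1.960 + 1.282 = 3.242.
n = 2 × (3.242 / 0.531)² = 2 × 6.105² = 2 × 37.28 = 74.6.
Round up to the next whole participant.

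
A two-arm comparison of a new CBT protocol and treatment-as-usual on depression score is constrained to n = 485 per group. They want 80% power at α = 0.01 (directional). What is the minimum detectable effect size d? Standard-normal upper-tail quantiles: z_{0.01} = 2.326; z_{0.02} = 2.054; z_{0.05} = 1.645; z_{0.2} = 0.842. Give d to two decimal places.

For two independent groups of n = 485 each: d_min = (z_{α} + z_β)·√(2/n).
z-sum = 2.326 + 0.842 = 3.168.
d_min = 3.168 × √(2/485) = 3.168 × 0.0642 = 0.203.

d_min ≈ 0.20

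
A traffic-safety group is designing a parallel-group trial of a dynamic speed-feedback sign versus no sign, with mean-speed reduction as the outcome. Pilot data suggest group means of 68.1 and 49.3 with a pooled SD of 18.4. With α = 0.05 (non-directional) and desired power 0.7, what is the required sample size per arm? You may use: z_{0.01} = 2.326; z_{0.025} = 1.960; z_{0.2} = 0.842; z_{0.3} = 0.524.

Cohen's d = |M₁ − M₂| / SD_pooled = |68.1 − 49.3| / 18.4 = 18.8 / 18.4 = 1.022.
For two independent groups with equal n: n = 2·((z_{α/2} + z_β) / d)².
z_{α/2} + z_β = 1.960 + 0.524 = 2.484.
n = 2 × (2.484 / 1.022)² = 2 × 2.431² = 2 × 5.91 = 11.8.
Round up to the next whole participant.

n = 12 per group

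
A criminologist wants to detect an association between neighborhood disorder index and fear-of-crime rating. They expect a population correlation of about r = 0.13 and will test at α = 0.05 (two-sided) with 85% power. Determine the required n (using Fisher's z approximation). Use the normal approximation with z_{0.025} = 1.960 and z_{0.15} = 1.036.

n = 529

Fisher's z: C = ½·ln((1+r)/(1−r)) = ½·ln(1.2989) = 0.1307.
n = ((z_{α/2} + z_β)/C)² + 3.
(1.960 + 1.036) / 0.1307 = 2.996 / 0.1307 = 22.923.
n = 22.923² + 3 = 525.45 + 3 = 528.5.
Round up.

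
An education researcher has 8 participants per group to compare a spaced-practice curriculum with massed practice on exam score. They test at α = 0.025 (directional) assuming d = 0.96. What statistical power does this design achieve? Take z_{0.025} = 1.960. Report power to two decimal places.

For two equal groups, power = Φ(d·√(n/2) − z_{α}).
d·√(n/2) = 0.96 × √(8/2) = 0.96 × 2.000 = 1.920.
z_β = 1.920 − 1.960 = -0.040.
Power = Φ(-0.040) = 0.484.

power ≈ 0.48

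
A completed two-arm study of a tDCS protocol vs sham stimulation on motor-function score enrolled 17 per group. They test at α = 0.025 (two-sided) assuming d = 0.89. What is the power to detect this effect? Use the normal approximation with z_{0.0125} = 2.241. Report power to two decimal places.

For two equal groups, power = Φ(d·√(n/2) − z_{α/2}).
d·√(n/2) = 0.89 × √(17/2) = 0.89 × 2.915 = 2.595.
z_β = 2.595 − 2.241 = 0.354.
Power = Φ(0.354) = 0.638.

power ≈ 0.64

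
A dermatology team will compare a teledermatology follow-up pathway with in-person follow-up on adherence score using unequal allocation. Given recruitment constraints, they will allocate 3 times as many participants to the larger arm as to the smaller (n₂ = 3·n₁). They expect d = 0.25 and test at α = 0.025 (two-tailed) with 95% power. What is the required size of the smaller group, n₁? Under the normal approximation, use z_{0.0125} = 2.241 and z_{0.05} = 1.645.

With allocation ratio k = n₂/n₁ = 3, Var(x̄₁−x̄₂) = σ²(1/n₁ + 1/(k·n₁)) = σ²·(k+1)/(k·n₁).
So n₁ = (1 + 1/k)·((z_{α/2} + z_β)/d)² = 1.333 × (3.886/0.25)².
n₁ = 1.333 × 241.62 = 322.2.
Round up: n₁ = 323, giving n₂ = 3 × 323 = 969.

n₁ = 323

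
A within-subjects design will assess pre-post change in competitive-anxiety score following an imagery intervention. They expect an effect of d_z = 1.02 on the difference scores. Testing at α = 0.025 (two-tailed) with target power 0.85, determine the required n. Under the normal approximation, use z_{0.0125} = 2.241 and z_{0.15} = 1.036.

n = 11 pairs

For a paired (one-sample on differences) test: n = ((z_{α/2} + z_β) / d)².
z_{α/2} + z_β = 2.241 + 1.036 = 3.277.
n = (3.277 / 1.02)² = 3.213² = 10.32.
Round up.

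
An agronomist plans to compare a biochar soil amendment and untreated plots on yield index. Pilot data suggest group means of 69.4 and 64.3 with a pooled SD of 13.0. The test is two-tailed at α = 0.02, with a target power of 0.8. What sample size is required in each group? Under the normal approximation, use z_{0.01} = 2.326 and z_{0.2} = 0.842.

n = 131 per group

Cohen's d = |M₁ − M₂| / SD_pooled = |69.4 − 64.3| / 13.0 = 5.1 / 13.0 = 0.392.
For two independent groups with equal n: n = 2·((z_{α/2} + z_β) / d)².
z_{α/2} + z_β = 2.326 + 0.842 = 3.168.
n = 2 × (3.168 / 0.392)² = 2 × 8.082² = 2 × 65.31 = 130.6.
Round up to the next whole participant.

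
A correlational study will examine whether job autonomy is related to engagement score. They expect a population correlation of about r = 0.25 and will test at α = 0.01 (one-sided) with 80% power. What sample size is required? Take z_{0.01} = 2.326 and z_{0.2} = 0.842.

n = 157

Fisher's z: C = ½·ln((1+r)/(1−r)) = ½·ln(1.6667) = 0.2554.
n = ((z_{α} + z_β)/C)² + 3.
(2.326 + 0.842) / 0.2554 = 3.168 / 0.2554 = 12.404.
n = 12.404² + 3 = 153.86 + 3 = 156.9.
Round up.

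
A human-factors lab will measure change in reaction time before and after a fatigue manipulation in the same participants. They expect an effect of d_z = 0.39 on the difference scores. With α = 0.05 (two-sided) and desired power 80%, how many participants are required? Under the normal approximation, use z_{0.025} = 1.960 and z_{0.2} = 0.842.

For a paired (one-sample on differences) test: n = ((z_{α/2} + z_β) / d)².
z_{α/2} + z_β = 1.960 + 0.842 = 2.802.
n = (2.802 / 0.39)² = 7.185² = 51.62.
Round up.

n = 52 pairs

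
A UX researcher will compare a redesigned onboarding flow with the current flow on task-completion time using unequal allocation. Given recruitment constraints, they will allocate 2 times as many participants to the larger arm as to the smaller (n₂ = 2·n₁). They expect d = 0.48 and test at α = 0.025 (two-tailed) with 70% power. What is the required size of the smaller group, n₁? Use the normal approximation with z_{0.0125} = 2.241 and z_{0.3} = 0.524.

With allocation ratio k = n₂/n₁ = 2, Var(x̄₁−x̄₂) = σ²(1/n₁ + 1/(k·n₁)) = σ²·(k+1)/(k·n₁).
So n₁ = (1 + 1/k)·((z_{α/2} + z_β)/d)² = 1.500 × (2.765/0.48)².
n₁ = 1.500 × 33.18 = 49.8.
Round up: n₁ = 50, giving n₂ = 2 × 50 = 100.

n₁ = 50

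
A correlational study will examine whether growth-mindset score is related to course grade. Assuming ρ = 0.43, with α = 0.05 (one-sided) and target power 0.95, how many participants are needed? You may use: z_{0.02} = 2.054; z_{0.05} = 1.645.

Fisher's z: C = ½·ln((1+r)/(1−r)) = ½·ln(2.5088) = 0.4599.
n = ((z_{α} + z_β)/C)² + 3.
(1.645 + 1.645) / 0.4599 = 3.290 / 0.4599 = 7.154.
n = 7.154² + 3 = 51.18 + 3 = 54.2.
Round up.

n = 55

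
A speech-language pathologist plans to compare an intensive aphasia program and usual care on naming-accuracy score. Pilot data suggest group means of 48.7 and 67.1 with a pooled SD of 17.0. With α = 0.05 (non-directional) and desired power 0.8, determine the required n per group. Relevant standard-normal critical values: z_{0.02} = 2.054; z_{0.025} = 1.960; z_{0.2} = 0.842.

n = 14 per group

Cohen's d = |M₁ − M₂| / SD_pooled = |48.7 − 67.1| / 17.0 = 18.4 / 17.0 = 1.082.
For two independent groups with equal n: n = 2·((z_{α/2} + z_β) / d)².
z_{α/2} + z_β = 1.960 + 0.842 = 2.802.
n = 2 × (2.802 / 1.082)² = 2 × 2.590² = 2 × 6.71 = 13.4.
Round up to the next whole participant.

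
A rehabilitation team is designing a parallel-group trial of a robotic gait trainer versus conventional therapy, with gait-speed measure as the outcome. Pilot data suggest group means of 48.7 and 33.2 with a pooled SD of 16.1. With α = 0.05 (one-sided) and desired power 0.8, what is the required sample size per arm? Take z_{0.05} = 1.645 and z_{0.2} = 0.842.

n = 14 per group

Cohen's d = |M₁ − M₂| / SD_pooled = |48.7 − 33.2| / 16.1 = 15.5 / 16.1 = 0.963.
For two independent groups with equal n: n = 2·((z_{α} + z_β) / d)².
z_{α} + z_β = 1.645 + 0.842 = 2.487.
n = 2 × (2.487 / 0.963)² = 2 × 2.583² = 2 × 6.67 = 13.3.
Round up to the next whole participant.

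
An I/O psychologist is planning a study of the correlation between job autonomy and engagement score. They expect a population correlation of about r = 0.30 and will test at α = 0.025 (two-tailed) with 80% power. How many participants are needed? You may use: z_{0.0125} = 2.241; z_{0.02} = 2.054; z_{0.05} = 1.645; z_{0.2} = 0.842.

n = 103

Fisher's z: C = ½·ln((1+r)/(1−r)) = ½·ln(1.8571) = 0.3095.
n = ((z_{α/2} + z_β)/C)² + 3.
(2.241 + 0.842) / 0.3095 = 3.083 / 0.3095 = 9.961.
n = 9.961² + 3 = 99.23 + 3 = 102.2.
Round up.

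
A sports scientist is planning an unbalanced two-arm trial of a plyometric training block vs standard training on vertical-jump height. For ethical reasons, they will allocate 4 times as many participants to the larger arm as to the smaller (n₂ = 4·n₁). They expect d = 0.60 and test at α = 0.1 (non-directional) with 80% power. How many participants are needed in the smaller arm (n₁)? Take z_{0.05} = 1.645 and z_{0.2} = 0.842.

n₁ = 22

With allocation ratio k = n₂/n₁ = 4, Var(x̄₁−x̄₂) = σ²(1/n₁ + 1/(k·n₁)) = σ²·(k+1)/(k·n₁).
So n₁ = (1 + 1/k)·((z_{α/2} + z_β)/d)² = 1.250 × (2.487/0.60)².
n₁ = 1.250 × 17.18 = 21.5.
Round up: n₁ = 22, giving n₂ = 4 × 22 = 88.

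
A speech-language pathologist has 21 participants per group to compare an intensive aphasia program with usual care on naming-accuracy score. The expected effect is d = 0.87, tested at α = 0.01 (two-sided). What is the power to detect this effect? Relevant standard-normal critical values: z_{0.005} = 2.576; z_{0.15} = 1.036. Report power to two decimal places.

For two equal groups, power = Φ(d·√(n/2) − z_{α/2}).
d·√(n/2) = 0.87 × √(21/2) = 0.87 × 3.240 = 2.819.
z_β = 2.819 − 2.576 = 0.243.
Power = Φ(0.243) = 0.596.

power ≈ 0.60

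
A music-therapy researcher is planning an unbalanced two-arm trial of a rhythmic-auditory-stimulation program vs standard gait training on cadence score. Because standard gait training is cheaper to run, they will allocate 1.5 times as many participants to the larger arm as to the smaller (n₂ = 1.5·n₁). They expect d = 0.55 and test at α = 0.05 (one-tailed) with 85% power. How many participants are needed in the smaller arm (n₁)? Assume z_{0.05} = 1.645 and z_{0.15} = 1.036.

n₁ = 40

With allocation ratio k = n₂/n₁ = 1.5, Var(x̄₁−x̄₂) = σ²(1/n₁ + 1/(k·n₁)) = σ²·(k+1)/(k·n₁).
So n₁ = (1 + 1/k)·((z_{α} + z_β)/d)² = 1.667 × (2.681/0.55)².
n₁ = 1.667 × 23.76 = 39.6.
Round up: n₁ = 40, giving n₂ = 1.5 × 40 = 60.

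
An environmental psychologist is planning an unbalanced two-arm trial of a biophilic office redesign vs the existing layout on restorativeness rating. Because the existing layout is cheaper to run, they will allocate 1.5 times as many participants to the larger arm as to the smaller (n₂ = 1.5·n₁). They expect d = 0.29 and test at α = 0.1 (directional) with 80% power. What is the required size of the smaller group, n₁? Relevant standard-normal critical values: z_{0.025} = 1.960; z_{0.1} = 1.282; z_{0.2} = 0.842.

With allocation ratio k = n₂/n₁ = 1.5, Var(x̄₁−x̄₂) = σ²(1/n₁ + 1/(k·n₁)) = σ²·(k+1)/(k·n₁).
So n₁ = (1 + 1/k)·((z_{α} + z_β)/d)² = 1.667 × (2.124/0.29)².
n₁ = 1.667 × 53.64 = 89.4.
Round up: n₁ = 90, giving n₂ = 1.5 × 90 = 135.

n₁ = 90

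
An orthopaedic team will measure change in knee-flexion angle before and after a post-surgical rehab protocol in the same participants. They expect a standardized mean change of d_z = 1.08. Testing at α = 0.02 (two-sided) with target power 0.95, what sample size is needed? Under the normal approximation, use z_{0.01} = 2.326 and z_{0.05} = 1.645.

For a paired (one-sample on differences) test: n = ((z_{α/2} + z_β) / d)².
z_{α/2} + z_β = 2.326 + 1.645 = 3.971.
n = (3.971 / 1.08)² = 3.677² = 13.52.
Round up.

n = 14 pairs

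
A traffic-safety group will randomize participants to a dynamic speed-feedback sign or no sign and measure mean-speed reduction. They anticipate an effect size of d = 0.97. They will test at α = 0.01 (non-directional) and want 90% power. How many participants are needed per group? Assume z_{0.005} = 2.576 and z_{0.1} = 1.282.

n = 32 per group

For two independent groups with equal n: n = 2·((z_{α/2} + z_β) / d)².
z_{α/2} + z_β = 2.576 + 1.282 = 3.858.
n = 2 × (3.858 / 0.97)² = 2 × 3.977² = 2 × 15.82 = 31.6.
Round up to the next whole participant.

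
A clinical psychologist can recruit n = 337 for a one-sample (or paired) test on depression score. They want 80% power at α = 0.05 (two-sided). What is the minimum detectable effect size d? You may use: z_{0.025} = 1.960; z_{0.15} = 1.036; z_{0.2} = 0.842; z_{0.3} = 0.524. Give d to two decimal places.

For a single sample (or paired design) of n = 337: d_min = (z_{α/2} + z_β)/√n.
z-sum = 1.960 + 0.842 = 2.802.
d_min = 2.802 / √337 = 2.802 / 18.358 = 0.153.

d_min ≈ 0.15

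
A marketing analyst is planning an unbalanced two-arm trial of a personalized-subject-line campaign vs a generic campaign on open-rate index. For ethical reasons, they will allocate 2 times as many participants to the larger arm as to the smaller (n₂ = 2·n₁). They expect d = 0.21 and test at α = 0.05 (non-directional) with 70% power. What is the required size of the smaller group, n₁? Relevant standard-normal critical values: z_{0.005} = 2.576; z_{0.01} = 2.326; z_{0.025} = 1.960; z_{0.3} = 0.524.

n₁ = 210

With allocation ratio k = n₂/n₁ = 2, Var(x̄₁−x̄₂) = σ²(1/n₁ + 1/(k·n₁)) = σ²·(k+1)/(k·n₁).
So n₁ = (1 + 1/k)·((z_{α/2} + z_β)/d)² = 1.500 × (2.484/0.21)².
n₁ = 1.500 × 139.92 = 209.9.
Round up: n₁ = 210, giving n₂ = 2 × 210 = 420.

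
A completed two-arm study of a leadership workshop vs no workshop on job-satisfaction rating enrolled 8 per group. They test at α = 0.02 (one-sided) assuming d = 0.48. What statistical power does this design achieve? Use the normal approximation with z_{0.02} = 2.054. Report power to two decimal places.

power ≈ 0.14

For two equal groups, power = Φ(d·√(n/2) − z_{α}).
d·√(n/2) = 0.48 × √(8/2) = 0.48 × 2.000 = 0.960.
z_β = 0.960 − 2.054 = -1.094.
Power = Φ(-1.094) = 0.137.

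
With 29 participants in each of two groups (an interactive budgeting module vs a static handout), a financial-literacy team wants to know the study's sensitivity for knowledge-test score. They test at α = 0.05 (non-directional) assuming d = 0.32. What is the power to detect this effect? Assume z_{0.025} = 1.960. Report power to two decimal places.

For two equal groups, power = Φ(d·√(n/2) − z_{α/2}).
d·√(n/2) = 0.32 × √(29/2) = 0.32 × 3.808 = 1.219.
z_β = 1.219 − 1.960 = -0.741.
Power = Φ(-0.741) = 0.229.

power ≈ 0.23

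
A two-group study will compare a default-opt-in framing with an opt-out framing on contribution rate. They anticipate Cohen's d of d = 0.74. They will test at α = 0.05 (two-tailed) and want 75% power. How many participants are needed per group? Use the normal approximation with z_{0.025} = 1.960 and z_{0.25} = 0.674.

n = 26 per group

For two independent groups with equal n: n = 2·((z_{α/2} + z_β) / d)².
z_{α/2} + z_β = 1.960 + 0.674 = 2.634.
n = 2 × (2.634 / 0.74)² = 2 × 3.559² = 2 × 12.67 = 25.3.
Round up to the next whole participant.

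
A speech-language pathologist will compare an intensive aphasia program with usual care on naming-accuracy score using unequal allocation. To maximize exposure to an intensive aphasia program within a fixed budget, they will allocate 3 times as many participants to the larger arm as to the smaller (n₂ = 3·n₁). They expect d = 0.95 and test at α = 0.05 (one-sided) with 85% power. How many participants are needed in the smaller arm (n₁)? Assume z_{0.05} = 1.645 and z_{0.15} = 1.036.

With allocation ratio k = n₂/n₁ = 3, Var(x̄₁−x̄₂) = σ²(1/n₁ + 1/(k·n₁)) = σ²·(k+1)/(k·n₁).
So n₁ = (1 + 1/k)·((z_{α} + z_β)/d)² = 1.333 × (2.681/0.95)².
n₁ = 1.333 × 7.96 = 10.6.
Round up: n₁ = 11, giving n₂ = 3 × 11 = 33.

n₁ = 11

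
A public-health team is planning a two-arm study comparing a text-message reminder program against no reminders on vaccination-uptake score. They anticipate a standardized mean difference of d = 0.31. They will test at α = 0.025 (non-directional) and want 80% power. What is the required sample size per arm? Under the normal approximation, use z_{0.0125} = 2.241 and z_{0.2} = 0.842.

n = 198 per group

For two independent groups with equal n: n = 2·((z_{α/2} + z_β) / d)².
z_{α/2} + z_β = 2.241 + 0.842 = 3.083.
n = 2 × (3.083 / 0.31)² = 2 × 9.945² = 2 × 98.91 = 197.8.
Round up to the next whole participant.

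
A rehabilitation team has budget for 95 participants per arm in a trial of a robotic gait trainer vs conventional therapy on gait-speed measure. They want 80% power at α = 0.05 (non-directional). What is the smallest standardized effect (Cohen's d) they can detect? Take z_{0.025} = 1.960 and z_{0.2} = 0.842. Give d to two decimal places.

d_min ≈ 0.41

For two independent groups of n = 95 each: d_min = (z_{α/2} + z_β)·√(2/n).
z-sum = 1.960 + 0.842 = 2.802.
d_min = 2.802 × √(2/95) = 2.802 × 0.1451 = 0.407.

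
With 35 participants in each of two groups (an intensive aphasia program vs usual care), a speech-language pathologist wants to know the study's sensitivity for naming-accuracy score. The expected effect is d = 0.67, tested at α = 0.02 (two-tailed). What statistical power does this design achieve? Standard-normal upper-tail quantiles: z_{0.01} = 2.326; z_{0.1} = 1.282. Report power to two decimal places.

For two equal groups, power = Φ(d·√(n/2) − z_{α/2}).
d·√(n/2) = 0.67 × √(35/2) = 0.67 × 4.183 = 2.803.
z_β = 2.803 − 2.326 = 0.477.
Power = Φ(0.477) = 0.683.

power ≈ 0.68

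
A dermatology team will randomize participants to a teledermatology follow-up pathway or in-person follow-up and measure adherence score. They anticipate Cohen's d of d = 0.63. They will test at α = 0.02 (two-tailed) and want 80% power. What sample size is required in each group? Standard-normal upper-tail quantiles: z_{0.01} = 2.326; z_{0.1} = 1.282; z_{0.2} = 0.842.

n = 51 per group

For two independent groups with equal n: n = 2·((z_{α/2} + z_β) / d)².
z_{α/2} + z_β = 2.326 + 0.842 = 3.168.
n = 2 × (3.168 / 0.63)² = 2 × 5.029² = 2 × 25.29 = 50.6.
Round up to the next whole participant.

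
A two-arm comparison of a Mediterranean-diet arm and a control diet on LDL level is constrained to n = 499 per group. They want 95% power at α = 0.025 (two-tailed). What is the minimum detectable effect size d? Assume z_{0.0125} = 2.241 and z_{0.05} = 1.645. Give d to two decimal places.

d_min ≈ 0.25

For two independent groups of n = 499 each: d_min = (z_{α/2} + z_β)·√(2/n).
z-sum = 2.241 + 1.645 = 3.886.
d_min = 3.886 × √(2/499) = 3.886 × 0.0633 = 0.246.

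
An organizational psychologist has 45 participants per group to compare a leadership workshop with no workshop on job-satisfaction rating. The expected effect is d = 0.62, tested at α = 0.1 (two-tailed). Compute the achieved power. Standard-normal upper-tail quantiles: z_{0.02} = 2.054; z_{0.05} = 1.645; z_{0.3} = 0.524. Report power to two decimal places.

For two equal groups, power = Φ(d·√(n/2) − z_{α/2}).
d·√(n/2) = 0.62 × √(45/2) = 0.62 × 4.743 = 2.941.
z_β = 2.941 − 1.645 = 1.296.
Power = Φ(1.296) = 0.902.

power ≈ 0.90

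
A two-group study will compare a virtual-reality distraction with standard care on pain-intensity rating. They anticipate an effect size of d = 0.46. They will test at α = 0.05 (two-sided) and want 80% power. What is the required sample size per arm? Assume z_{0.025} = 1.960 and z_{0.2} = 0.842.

For two independent groups with equal n: n = 2·((z_{α/2} + z_β) / d)².
z_{α/2} + z_β = 1.960 + 0.842 = 2.802.
n = 2 × (2.802 / 0.46)² = 2 × 6.091² = 2 × 37.10 = 74.2.
Round up to the next whole participant.

n = 75 per group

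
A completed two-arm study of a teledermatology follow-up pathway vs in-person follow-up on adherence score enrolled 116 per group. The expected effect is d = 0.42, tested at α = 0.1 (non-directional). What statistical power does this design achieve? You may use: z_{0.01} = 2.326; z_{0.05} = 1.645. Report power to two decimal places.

For two equal groups, power = Φ(d·√(n/2) − z_{α/2}).
d·√(n/2) = 0.42 × √(116/2) = 0.42 × 7.616 = 3.199.
z_β = 3.199 − 1.645 = 1.554.
Power = Φ(1.554) = 0.940.

power ≈ 0.94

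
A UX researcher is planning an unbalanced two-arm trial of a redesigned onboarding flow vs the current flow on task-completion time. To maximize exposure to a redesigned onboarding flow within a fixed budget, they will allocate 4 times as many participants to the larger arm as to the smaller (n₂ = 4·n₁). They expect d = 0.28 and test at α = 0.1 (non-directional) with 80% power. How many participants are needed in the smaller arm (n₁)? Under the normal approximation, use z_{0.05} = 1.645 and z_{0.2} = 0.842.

With allocation ratio k = n₂/n₁ = 4, Var(x̄₁−x̄₂) = σ²(1/n₁ + 1/(k·n₁)) = σ²·(k+1)/(k·n₁).
So n₁ = (1 + 1/k)·((z_{α/2} + z_β)/d)² = 1.250 × (2.487/0.28)².
n₁ = 1.250 × 78.89 = 98.6.
Round up: n₁ = 99, giving n₂ = 4 × 99 = 396.

n₁ = 99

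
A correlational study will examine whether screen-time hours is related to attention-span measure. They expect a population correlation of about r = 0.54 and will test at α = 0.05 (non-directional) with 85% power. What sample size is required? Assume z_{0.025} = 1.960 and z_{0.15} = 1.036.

Fisher's z: C = ½·ln((1+r)/(1−r)) = ½·ln(3.3478) = 0.6042.
n = ((z_{α/2} + z_β)/C)² + 3.
(1.960 + 1.036) / 0.6042 = 2.996 / 0.6042 = 4.959.
n = 4.959² + 3 = 24.59 + 3 = 27.6.
Round up.

n = 28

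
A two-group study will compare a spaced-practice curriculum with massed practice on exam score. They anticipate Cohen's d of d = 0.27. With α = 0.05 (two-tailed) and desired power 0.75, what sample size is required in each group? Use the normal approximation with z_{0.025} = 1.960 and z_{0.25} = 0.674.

For two independent groups with equal n: n = 2·((z_{α/2} + z_β) / d)².
z_{α/2} + z_β = 1.960 + 0.674 = 2.634.
n = 2 × (2.634 / 0.27)² = 2 × 9.756² = 2 × 95.17 = 190.3.
Round up to the next whole participant.

n = 191 per group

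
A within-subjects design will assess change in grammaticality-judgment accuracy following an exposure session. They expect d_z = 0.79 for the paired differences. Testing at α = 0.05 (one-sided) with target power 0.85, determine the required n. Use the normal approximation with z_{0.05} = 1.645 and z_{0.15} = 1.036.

n = 12 pairs

For a paired (one-sample on differences) test: n = ((z_{α} + z_β) / d)².
z_{α} + z_β = 1.645 + 1.036 = 2.681.
n = (2.681 / 0.79)² = 3.394² = 11.52.
Round up.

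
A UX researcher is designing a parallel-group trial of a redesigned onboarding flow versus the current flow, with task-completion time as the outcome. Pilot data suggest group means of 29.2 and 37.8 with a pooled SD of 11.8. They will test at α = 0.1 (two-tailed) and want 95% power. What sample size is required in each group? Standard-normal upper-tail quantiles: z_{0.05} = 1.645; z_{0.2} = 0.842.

Cohen's d = |M₁ − M₂| / SD_pooled = |29.2 − 37.8| / 11.8 = 8.6 / 11.8 = 0.729.
For two independent groups with equal n: n = 2·((z_{α/2} + z_β) / d)².
z_{α/2} + z_β = 1.645 + 1.645 = 3.290.
n = 2 × (3.290 / 0.729)² = 2 × 4.513² = 2 × 20.37 = 40.7.
Round up to the next whole participant.

n = 41 per group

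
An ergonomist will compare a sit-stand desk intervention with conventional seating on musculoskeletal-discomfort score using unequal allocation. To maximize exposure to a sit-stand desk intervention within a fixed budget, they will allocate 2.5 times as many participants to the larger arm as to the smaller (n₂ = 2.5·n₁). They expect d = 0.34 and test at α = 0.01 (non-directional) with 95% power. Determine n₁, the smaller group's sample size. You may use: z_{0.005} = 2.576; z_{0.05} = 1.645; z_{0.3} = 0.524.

With allocation ratio k = n₂/n₁ = 2.5, Var(x̄₁−x̄₂) = σ²(1/n₁ + 1/(k·n₁)) = σ²·(k+1)/(k·n₁).
So n₁ = (1 + 1/k)·((z_{α/2} + z_β)/d)² = 1.400 × (4.221/0.34)².
n₁ = 1.400 × 154.12 = 215.8.
Round up: n₁ = 216, giving n₂ = 2.5 × 216 = 540.

n₁ = 216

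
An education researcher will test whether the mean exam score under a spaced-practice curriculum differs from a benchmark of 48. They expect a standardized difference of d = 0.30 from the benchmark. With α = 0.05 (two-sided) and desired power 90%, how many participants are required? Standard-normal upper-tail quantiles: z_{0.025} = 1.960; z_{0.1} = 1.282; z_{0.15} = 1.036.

For a one-sample test: n = ((z_{α/2} + z_β) / d)².
z_{α/2} + z_β = 1.960 + 1.282 = 3.242.
n = (3.242 / 0.30)² = 10.807² = 116.78.
Round up.

n = 117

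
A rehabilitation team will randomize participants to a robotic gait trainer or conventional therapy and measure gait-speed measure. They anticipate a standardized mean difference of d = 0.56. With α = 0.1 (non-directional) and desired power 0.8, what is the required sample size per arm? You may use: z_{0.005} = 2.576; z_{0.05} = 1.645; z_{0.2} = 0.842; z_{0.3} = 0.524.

For two independent groups with equal n: n = 2·((z_{α/2} + z_β) / d)².
z_{α/2} + z_β = 1.645 + 0.842 = 2.487.
n = 2 × (2.487 / 0.56)² = 2 × 4.441² = 2 × 19.72 = 39.4.
Round up to the next whole participant.

n = 40 per group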